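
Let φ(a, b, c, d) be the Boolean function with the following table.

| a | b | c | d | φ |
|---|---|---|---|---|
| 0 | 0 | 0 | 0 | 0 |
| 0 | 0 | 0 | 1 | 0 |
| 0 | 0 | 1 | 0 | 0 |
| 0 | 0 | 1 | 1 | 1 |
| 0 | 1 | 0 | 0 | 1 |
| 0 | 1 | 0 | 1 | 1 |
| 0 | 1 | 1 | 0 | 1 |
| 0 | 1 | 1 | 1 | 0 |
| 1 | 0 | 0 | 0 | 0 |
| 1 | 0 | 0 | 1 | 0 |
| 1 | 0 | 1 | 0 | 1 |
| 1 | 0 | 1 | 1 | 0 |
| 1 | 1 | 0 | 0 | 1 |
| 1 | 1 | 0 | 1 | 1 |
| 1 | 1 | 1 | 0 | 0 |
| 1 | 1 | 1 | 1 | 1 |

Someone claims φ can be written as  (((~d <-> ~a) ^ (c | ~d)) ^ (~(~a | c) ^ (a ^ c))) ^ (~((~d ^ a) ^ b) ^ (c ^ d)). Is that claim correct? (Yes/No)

Yes

Test each input against both φ and the formula:
  a=0, b=0, c=0, d=0: formula gives 0, φ = 0 ✓
  a=0, b=0, c=0, d=1: formula gives 0, φ = 0 ✓
  a=0, b=0, c=1, d=0: formula gives 0, φ = 0 ✓
  a=0, b=0, c=1, d=1: formula gives 1, φ = 1 ✓
  …and likewise for the remaining 12 rows.
All 16 rows match — the expression computes φ exactly.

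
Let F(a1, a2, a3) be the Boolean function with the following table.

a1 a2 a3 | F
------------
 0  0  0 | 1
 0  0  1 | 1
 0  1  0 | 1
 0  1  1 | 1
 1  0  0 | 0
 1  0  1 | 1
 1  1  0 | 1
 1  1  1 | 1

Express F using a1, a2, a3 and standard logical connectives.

Only row (1,0,0) gives 0. So F is 1 everywhere except there — the complement of the minterm a1·¬a2·¬a3.

F(a1, a2, a3) = NOT ((a1 AND NOT a2) AND NOT a3)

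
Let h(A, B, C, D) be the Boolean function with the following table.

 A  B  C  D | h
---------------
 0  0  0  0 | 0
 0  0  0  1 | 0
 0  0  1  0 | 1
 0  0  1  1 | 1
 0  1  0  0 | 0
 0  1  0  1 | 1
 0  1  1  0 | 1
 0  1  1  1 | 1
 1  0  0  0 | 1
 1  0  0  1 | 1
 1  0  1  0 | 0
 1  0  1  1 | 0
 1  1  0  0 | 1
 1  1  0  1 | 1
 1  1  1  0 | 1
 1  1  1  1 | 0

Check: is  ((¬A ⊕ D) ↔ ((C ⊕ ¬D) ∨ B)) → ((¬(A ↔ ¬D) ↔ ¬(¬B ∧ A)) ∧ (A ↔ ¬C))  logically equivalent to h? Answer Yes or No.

Evaluate ((¬A ⊕ D) ↔ ((C ⊕ ¬D) ∨ B)) → ((¬(A ↔ ¬D) ↔ ¬(¬B ∧ A)) ∧ (A ↔ ¬C)) on each row and compare to h:
  A=0, B=0, C=0, D=0: formula gives 0, h = 0 ✓
  A=0, B=0, C=0, D=1: formula gives 0, h = 0 ✓
  A=0, B=0, C=1, D=0: formula gives 1, h = 1 ✓
  A=0, B=0, C=1, D=1: formula gives 1, h = 1 ✓
  …and likewise for the remaining 12 rows.
Every row agrees, so the formula is equivalent.

Yes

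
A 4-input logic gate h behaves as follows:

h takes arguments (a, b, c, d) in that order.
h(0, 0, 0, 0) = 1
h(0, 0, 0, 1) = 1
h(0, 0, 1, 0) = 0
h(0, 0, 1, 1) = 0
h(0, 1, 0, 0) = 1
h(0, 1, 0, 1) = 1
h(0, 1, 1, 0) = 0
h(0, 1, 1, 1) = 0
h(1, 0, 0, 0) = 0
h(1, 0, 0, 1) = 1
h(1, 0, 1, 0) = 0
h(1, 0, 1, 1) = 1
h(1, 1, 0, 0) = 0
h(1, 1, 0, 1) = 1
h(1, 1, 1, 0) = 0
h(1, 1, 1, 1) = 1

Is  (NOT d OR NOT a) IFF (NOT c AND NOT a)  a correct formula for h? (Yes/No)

Yes

Evaluate (NOT d OR NOT a) IFF (NOT c AND NOT a) on each row and compare to h:
  a=0, b=0, c=0, d=0: formula gives 1, h = 1 ✓
  a=0, b=0, c=0, d=1: formula gives 1, h = 1 ✓
  a=0, b=0, c=1, d=0: formula gives 0, h = 0 ✓
  a=0, b=0, c=1, d=1: formula gives 0, h = 0 ✓
  … (the remaining 12 rows also agree.)
No disagreement on any input; they are logically equivalent.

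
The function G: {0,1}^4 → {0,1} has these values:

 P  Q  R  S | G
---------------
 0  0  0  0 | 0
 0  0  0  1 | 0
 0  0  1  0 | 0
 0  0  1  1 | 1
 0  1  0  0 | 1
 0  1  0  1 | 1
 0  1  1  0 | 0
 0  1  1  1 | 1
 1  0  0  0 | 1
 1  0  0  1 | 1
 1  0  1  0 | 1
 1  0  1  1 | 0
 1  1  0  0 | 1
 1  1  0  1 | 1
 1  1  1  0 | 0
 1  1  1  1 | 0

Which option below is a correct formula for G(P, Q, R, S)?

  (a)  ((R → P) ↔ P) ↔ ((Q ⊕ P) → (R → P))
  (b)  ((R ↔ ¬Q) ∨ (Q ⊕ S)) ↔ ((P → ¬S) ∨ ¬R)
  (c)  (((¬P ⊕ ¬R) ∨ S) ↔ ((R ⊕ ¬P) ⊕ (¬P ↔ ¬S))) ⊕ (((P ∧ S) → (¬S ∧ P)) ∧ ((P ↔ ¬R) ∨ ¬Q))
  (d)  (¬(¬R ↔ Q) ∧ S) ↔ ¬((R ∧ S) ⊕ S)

c

(a) disagrees with G on (0,0,1,0) (formula → 1, table → 0); rule it out.
(b) disagrees with G on (0,0,0,1) (formula → 1, table → 0); rule it out.
(d) disagrees with G on (0,0,1,1) (formula → 0, table → 1); rule it out.
(c) is the remaining candidate, and it agrees with G on all 16 inputs.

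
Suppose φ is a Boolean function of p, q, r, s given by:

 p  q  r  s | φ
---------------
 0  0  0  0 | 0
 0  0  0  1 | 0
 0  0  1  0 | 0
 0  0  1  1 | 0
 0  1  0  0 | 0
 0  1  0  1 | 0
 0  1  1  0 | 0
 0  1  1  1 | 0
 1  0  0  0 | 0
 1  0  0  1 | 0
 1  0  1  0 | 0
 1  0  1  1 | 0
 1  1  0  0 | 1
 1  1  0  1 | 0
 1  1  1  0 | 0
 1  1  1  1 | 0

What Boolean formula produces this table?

Only row (1,1,0,0) gives 1. That row's minterm p·q·¬r·¬s is φ directly.

φ(p, q, r, s) = ((p & q) & ~r) & ~s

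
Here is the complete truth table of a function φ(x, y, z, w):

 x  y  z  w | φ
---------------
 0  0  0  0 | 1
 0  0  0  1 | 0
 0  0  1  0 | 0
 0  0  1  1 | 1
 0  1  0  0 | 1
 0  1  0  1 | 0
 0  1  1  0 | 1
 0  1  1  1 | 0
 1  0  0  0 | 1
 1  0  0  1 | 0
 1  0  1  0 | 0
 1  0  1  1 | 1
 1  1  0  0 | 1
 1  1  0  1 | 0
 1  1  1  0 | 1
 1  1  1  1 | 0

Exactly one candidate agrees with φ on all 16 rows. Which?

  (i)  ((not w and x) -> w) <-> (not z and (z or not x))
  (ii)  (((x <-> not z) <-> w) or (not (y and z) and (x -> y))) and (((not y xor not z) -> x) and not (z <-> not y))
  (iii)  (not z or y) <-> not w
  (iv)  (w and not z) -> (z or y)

iii

(i) fails at (0,0,0,1): the formula yields 1, φ is 0.
(ii) fails at (0,0,0,1): the formula yields 1, φ is 0.
(iv) fails at (0,0,1,0): the formula yields 1, φ is 0.
That leaves (iii). Evaluating it on every row reproduces the table of φ exactly.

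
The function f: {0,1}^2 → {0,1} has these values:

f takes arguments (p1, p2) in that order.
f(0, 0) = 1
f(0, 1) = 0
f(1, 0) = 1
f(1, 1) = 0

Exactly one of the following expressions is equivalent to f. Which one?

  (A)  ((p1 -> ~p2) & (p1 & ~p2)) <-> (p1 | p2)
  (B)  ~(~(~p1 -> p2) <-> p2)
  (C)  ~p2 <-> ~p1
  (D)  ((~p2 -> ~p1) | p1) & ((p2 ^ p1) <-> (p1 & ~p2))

(B) disagrees with f on (0,1) (formula → 1, table → 0); rule it out.
(C) disagrees with f on (1,0) (formula → 0, table → 1); rule it out.
(D) disagrees with f on (1,1) (formula → 1, table → 0); rule it out.
Only (A) survives; checking it on all 4 rows confirms it matches f.

A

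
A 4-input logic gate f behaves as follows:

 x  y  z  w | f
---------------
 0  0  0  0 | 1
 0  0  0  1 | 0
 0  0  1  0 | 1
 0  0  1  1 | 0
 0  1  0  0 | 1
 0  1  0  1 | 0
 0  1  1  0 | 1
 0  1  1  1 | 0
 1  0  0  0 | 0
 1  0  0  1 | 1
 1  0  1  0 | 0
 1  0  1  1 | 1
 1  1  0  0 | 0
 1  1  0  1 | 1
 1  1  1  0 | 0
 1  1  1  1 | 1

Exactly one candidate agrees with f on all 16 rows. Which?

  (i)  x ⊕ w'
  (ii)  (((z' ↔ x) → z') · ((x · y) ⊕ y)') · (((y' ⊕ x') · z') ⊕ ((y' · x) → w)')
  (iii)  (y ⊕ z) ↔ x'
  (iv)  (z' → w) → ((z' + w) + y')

(ii) disagrees with f on (0,0,0,0) (formula → 0, table → 1); rule it out.
(iii) disagrees with f on (0,0,0,0) (formula → 0, table → 1); rule it out.
(iv) disagrees with f on (0,0,0,1) (formula → 1, table → 0); rule it out.
That leaves (i). Evaluating it on every row reproduces the table of f exactly.

i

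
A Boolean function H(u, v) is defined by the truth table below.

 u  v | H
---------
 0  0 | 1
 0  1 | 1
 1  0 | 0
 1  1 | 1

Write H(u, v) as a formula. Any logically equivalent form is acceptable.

This is u → v (false only at 1,0).

H(u, v) = u -> v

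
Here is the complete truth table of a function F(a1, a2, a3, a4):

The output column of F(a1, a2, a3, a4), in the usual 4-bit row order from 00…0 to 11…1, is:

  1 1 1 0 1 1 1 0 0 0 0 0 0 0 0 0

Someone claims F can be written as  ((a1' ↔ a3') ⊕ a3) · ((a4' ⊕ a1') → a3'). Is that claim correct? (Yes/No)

Yes

Check the formula against F row by row:
  a1=0, a2=0, a3=0, a4=0: formula gives 1, F = 1 ✓
  a1=0, a2=0, a3=0, a4=1: formula gives 1, F = 1 ✓
  a1=0, a2=0, a3=1, a4=0: formula gives 1, F = 1 ✓
  a1=0, a2=0, a3=1, a4=1: formula gives 0, F = 0 ✓
  … (the remaining 12 rows also agree.)
All 16 rows match — the expression computes F exactly.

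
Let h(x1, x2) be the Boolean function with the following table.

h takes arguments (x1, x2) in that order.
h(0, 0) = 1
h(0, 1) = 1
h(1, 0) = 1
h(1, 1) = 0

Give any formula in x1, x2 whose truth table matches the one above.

The output is 0 only when every input is 1 — NAND of all inputs.

h(x1, x2) = NOT (x1 AND x2)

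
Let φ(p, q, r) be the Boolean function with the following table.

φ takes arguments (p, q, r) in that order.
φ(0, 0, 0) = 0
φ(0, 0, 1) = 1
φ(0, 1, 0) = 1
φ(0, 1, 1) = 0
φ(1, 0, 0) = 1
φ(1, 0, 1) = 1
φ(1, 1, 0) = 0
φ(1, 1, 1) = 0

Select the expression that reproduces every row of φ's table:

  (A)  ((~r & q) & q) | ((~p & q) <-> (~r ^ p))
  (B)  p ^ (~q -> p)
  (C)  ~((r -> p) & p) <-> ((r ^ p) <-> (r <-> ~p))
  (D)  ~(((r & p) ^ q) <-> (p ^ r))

(A): at (1,0,1) it gives 0, but φ = 1 — eliminated.
(B): at (0,0,1) it gives 0, but φ = 1 — eliminated.
(C): at (0,0,0) it gives 1, but φ = 0 — eliminated.
Only (D) survives; checking it on all 8 rows confirms it matches φ.

D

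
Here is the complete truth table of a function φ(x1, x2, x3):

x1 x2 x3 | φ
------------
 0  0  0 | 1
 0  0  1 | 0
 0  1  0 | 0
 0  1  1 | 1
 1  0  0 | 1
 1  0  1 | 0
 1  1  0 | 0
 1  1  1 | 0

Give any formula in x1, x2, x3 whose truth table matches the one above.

φ(x1, x2, x3) = (((NOT x1 AND NOT x2) AND NOT x3) OR ((NOT x1 AND x2) AND x3)) OR ((x1 AND NOT x2) AND NOT x3)

The 1-rows are (0,0,0), (0,1,1), (1,0,0). Each contributes one minterm — ¬x1·¬x2·¬x3; ¬x1·x2·x3; x1·¬x2·¬x3 — and their disjunction is a sum-of-products form of φ.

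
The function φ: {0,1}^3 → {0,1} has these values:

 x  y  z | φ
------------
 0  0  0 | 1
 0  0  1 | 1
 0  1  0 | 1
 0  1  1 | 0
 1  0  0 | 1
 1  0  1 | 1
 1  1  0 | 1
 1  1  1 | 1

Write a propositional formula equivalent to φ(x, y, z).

φ is 0 on exactly one input, (0,1,1), whose minterm is ¬x·y·z. So φ is the negation of that single conjunction.

φ(x, y, z) = not ((not x and y) and z)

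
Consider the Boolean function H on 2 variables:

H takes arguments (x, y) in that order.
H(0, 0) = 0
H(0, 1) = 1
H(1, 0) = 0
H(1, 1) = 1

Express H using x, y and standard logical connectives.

The output simply equals y.

H(x, y) = y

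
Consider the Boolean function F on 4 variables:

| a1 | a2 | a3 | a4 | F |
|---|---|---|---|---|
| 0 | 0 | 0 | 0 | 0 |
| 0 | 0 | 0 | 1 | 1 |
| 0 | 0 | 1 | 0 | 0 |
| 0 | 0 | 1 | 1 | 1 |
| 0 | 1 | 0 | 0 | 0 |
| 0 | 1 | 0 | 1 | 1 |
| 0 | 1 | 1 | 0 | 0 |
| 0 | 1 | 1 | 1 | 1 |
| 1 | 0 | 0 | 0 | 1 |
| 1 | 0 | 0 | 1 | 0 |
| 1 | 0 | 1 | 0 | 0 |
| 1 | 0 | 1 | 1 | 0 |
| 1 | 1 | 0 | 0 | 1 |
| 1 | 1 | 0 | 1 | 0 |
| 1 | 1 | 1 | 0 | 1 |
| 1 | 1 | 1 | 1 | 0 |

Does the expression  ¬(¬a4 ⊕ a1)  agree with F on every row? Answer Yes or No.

No

Test each input against both F and the formula:
  a1=0, a2=0, a3=0, a4=0: formula gives 0, F = 0 ✓
  a1=0, a2=0, a3=0, a4=1: formula gives 1, F = 1 ✓
  a1=0, a2=0, a3=1, a4=0: formula gives 0, F = 0 ✓
  a1=0, a2=0, a3=1, a4=1: formula gives 1, F = 1 ✓
  …
  a1=1, a2=0, a3=1, a4=0: formula gives 1, but F = 0 ✗
Row (1,0,1,0) is a counterexample, so the formula is not equivalent to F.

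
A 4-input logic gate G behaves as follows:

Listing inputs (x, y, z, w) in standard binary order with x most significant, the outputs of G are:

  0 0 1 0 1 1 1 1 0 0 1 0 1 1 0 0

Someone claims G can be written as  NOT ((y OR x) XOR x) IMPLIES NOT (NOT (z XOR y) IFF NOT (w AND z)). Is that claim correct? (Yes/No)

No

Check the formula against G row by row:
  x=0, y=0, z=0, w=0: formula gives 0, G = 0 ✓
  x=0, y=0, z=0, w=1: formula gives 0, G = 0 ✓
  x=0, y=0, z=1, w=0: formula gives 1, G = 1 ✓
  x=0, y=0, z=1, w=1: formula gives 0, G = 0 ✓
  …
  x=1, y=1, z=1, w=1: formula gives 1, but G = 0 ✗
Since they disagree at (1,1,1,1), the expression is not a correct formula for G.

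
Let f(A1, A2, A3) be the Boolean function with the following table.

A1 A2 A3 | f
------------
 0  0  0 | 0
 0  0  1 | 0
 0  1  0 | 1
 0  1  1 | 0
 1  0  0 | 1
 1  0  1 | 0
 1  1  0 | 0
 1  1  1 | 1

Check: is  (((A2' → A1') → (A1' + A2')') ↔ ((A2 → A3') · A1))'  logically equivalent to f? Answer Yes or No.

No

Check the formula against f row by row:
  A1=0, A2=0, A3=0: formula gives 0, f = 0 ✓
  A1=0, A2=0, A3=1: formula gives 0, f = 0 ✓
  A1=0, A2=1, A3=0: formula gives 0, but f = 1 ✗
Since they disagree at (0,1,0), the expression is not a correct formula for f.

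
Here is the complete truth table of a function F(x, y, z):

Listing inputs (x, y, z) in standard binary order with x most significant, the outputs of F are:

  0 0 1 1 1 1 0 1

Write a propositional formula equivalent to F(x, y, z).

The 0-rows are (0,0,0), (0,0,1), (1,1,0). Take each as a conjunction (¬x·¬y·¬z, ¬x·¬y·z, x·y·¬z), form their disjunction, and complement — that gives a formula that is 1 everywhere F is.

F(x, y, z) = ¬((((¬x ∧ ¬y) ∧ ¬z) ∨ ((¬x ∧ ¬y) ∧ z)) ∨ ((x ∧ y) ∧ ¬z))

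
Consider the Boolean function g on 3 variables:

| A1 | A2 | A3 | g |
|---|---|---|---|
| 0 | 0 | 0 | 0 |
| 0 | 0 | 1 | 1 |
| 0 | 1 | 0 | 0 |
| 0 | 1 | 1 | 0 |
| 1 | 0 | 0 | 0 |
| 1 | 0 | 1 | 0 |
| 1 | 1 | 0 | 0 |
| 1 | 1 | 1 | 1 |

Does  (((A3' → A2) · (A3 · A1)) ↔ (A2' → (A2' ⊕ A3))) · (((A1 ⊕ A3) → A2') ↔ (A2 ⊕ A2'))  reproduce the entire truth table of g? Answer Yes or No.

Evaluate (((A3' → A2) · (A3 · A1)) ↔ (A2' → (A2' ⊕ A3))) · (((A1 ⊕ A3) → A2') ↔ (A2 ⊕ A2')) on each row and compare to g:
  A1=0, A2=0, A3=0: formula gives 0, g = 0 ✓
  A1=0, A2=0, A3=1: formula gives 1, g = 1 ✓
  A1=0, A2=1, A3=0: formula gives 0, g = 0 ✓
  A1=0, A2=1, A3=1: formula gives 0, g = 0 ✓
  A1=1, A2=0, A3=0: formula gives 0, g = 0 ✓
  … (the remaining 3 rows also agree.)
No disagreement on any input; they are logically equivalent.

Yes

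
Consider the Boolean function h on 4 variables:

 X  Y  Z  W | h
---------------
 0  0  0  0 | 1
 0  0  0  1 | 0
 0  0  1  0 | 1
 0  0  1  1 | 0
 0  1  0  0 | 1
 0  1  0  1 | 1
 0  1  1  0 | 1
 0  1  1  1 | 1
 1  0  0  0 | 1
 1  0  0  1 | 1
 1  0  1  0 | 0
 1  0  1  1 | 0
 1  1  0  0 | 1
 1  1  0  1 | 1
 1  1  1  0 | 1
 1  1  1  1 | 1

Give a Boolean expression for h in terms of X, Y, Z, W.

h(X, Y, Z, W) = ((((((X' · Y') · Z') · W) + (((X' · Y') · Z) · W)) + (((X · Y') · Z) · W')) + (((X · Y') · Z) · W))'

The 0-rows are (0,0,0,1), (0,0,1,1), (1,0,1,0), (1,0,1,1). Take each as a conjunction (¬X·¬Y·¬Z·W, ¬X·¬Y·Z·W, X·¬Y·Z·¬W, X·¬Y·Z·W), form their disjunction, and complement — that gives a formula that is 1 everywhere h is.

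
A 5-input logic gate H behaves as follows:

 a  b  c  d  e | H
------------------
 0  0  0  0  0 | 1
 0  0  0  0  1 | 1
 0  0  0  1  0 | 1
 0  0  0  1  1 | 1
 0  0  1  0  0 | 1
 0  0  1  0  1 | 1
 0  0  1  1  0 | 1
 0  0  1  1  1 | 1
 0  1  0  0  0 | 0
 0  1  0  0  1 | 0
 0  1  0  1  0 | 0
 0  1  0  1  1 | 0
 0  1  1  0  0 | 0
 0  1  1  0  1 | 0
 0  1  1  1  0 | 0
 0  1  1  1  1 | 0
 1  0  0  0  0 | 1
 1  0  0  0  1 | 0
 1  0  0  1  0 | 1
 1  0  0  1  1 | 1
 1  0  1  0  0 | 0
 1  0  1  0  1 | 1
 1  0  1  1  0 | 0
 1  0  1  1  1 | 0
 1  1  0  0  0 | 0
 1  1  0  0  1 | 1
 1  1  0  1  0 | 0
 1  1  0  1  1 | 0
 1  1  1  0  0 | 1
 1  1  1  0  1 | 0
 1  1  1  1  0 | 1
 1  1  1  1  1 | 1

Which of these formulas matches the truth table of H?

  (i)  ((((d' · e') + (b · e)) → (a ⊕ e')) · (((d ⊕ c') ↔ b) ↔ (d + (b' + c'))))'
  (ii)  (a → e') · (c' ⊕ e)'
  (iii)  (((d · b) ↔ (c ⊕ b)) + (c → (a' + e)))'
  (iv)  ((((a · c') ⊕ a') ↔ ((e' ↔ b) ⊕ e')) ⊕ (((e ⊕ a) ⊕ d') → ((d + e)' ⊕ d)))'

iv

(i) fails at (0,0,0,1,0): the formula yields 0, H is 1.
(ii) fails at (0,0,0,0,0): the formula yields 0, H is 1.
(iii) fails at (0,0,0,0,0): the formula yields 0, H is 1.
Only (iv) survives; checking it on all 32 rows confirms it matches H.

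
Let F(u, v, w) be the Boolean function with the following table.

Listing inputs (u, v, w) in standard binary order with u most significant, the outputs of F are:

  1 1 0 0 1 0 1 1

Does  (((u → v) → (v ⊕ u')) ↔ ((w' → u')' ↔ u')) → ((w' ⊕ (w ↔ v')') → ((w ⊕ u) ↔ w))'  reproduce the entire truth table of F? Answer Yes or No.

Test each input against both F and the formula:
  u=0, v=0, w=0: formula gives 1, F = 1 ✓
  u=0, v=0, w=1: formula gives 1, F = 1 ✓
  u=0, v=1, w=0: formula gives 0, F = 0 ✓
  u=0, v=1, w=1: formula gives 0, F = 0 ✓
  u=1, v=0, w=0: formula gives 1, F = 1 ✓
  …and likewise for the remaining 3 rows.
Every row agrees, so the formula is equivalent.

Yes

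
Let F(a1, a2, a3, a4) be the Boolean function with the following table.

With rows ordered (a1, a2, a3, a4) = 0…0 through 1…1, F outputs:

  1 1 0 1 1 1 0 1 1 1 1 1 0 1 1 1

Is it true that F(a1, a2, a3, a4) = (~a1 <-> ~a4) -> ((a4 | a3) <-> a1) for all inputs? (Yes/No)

Check the formula against F row by row:
  a1=0, a2=0, a3=0, a4=0: formula gives 1, F = 1 ✓
  a1=0, a2=0, a3=0, a4=1: formula gives 1, F = 1 ✓
  a1=0, a2=0, a3=1, a4=0: formula gives 0, F = 0 ✓
  a1=0, a2=0, a3=1, a4=1: formula gives 1, F = 1 ✓
  …
  a1=1, a2=1, a3=0, a4=0: formula gives 1, but F = 0 ✗
A single disagreement suffices: at (1,1,0,0) they differ, so the formula does not compute F.

No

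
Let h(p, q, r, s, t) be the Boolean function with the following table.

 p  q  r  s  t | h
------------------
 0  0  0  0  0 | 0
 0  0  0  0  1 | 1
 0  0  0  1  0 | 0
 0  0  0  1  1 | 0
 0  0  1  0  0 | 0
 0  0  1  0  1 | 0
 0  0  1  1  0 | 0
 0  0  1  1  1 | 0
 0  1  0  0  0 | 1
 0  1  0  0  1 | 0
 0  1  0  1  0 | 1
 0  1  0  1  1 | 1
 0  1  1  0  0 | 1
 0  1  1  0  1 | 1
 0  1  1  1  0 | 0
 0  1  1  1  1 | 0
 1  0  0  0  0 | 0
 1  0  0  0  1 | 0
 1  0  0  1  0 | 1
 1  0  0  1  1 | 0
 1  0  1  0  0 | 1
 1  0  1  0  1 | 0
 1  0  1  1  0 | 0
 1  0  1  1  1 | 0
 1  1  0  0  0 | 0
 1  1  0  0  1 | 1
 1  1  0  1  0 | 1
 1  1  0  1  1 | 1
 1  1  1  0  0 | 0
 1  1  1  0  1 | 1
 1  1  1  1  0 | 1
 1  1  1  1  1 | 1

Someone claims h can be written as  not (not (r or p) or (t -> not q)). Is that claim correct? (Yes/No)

No

Evaluate not (not (r or p) or (t -> not q)) on each row and compare to h:
  p=0, q=0, r=0, s=0, t=0: formula gives 0, h = 0 ✓
  p=0, q=0, r=0, s=0, t=1: formula gives 0, but h = 1 ✗
Since they disagree at (0,0,0,0,1), the expression is not a correct formula for h.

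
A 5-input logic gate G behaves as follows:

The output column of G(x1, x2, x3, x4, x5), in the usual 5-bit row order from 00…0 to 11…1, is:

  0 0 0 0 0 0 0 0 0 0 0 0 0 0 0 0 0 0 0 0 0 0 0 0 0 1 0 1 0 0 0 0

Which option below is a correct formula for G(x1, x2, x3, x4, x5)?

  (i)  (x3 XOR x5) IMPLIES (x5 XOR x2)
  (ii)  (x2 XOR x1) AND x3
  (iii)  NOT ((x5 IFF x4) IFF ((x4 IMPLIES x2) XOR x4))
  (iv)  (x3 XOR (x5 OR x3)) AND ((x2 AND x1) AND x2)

(i) fails at (0,0,0,0,0): the formula yields 1, G is 0.
(ii) fails at (0,1,1,0,0): the formula yields 1, G is 0.
(iii) fails at (0,0,0,0,1): the formula yields 1, G is 0.
(iv) is the remaining candidate, and it agrees with G on all 32 inputs.

iv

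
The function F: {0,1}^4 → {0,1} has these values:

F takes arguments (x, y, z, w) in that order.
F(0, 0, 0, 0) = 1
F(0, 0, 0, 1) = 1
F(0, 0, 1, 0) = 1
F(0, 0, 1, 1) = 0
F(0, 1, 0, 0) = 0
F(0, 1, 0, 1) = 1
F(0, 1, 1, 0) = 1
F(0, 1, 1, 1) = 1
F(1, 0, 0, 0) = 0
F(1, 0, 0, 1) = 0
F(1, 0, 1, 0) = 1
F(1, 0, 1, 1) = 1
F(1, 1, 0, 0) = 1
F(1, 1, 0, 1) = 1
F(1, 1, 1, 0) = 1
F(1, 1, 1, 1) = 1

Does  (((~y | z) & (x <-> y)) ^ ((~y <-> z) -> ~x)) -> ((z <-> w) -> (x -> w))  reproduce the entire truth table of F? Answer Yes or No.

No

Test each input against both F and the formula:
  x=0, y=0, z=0, w=0: formula gives 1, F = 1 ✓
  x=0, y=0, z=0, w=1: formula gives 1, F = 1 ✓
  x=0, y=0, z=1, w=0: formula gives 1, F = 1 ✓
  x=0, y=0, z=1, w=1: formula gives 1, but F = 0 ✗
Since they disagree at (0,0,1,1), the expression is not a correct formula for F.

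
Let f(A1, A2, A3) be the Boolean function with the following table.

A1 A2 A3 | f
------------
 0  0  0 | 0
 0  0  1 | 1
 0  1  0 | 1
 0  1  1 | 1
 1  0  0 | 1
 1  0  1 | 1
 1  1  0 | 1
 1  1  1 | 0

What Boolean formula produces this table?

There are just 2 zero rows: (0,0,0), (1,1,1). Their minterms are ¬A1·¬A2·¬A3, A1·A2·A3; the OR of those covers precisely the 0-outputs, and negating it yields f.

f(A1, A2, A3) = (((A1' · A2') · A3') + ((A1 · A2) · A3))'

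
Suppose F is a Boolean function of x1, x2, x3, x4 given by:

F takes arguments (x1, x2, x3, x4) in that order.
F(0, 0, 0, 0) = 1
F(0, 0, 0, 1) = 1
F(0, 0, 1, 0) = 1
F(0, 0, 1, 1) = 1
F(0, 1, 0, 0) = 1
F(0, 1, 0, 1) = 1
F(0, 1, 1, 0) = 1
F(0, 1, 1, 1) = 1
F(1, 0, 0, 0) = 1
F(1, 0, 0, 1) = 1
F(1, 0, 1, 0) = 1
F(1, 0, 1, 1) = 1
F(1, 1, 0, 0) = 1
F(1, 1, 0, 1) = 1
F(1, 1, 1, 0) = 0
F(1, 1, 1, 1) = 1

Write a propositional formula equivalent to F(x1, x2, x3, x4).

F is 0 on exactly one input, (1,1,1,0), whose minterm is x1·x2·x3·¬x4. So F is the negation of that single conjunction.

F(x1, x2, x3, x4) = (((x1 · x2) · x3) · x4')'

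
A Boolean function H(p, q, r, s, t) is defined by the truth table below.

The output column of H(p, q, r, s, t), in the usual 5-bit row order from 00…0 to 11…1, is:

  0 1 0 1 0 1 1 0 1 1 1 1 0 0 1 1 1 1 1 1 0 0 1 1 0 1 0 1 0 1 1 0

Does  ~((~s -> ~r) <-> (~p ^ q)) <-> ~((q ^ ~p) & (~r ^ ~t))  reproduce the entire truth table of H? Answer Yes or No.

Check the formula against H row by row:
  p=0, q=0, r=0, s=0, t=0: formula gives 0, H = 0 ✓
  p=0, q=0, r=0, s=0, t=1: formula gives 1, H = 1 ✓
  p=0, q=0, r=0, s=1, t=0: formula gives 0, H = 0 ✓
  p=0, q=0, r=0, s=1, t=1: formula gives 1, H = 1 ✓
  … (the remaining 28 rows also agree.)
Every row agrees, so the formula is equivalent.

Yes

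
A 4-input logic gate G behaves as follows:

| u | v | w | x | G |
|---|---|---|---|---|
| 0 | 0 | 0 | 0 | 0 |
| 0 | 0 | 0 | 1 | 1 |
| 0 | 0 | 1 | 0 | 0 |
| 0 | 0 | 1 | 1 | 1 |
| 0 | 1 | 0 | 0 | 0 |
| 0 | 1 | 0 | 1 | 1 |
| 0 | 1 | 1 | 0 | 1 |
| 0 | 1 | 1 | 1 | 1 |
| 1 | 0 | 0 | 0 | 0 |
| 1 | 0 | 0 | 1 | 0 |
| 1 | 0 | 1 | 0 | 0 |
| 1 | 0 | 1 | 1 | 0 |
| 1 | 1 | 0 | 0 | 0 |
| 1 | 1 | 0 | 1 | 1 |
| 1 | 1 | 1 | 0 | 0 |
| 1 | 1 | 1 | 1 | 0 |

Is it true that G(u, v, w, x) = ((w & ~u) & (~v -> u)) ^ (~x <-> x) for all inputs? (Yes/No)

Check the formula against G row by row:
  u=0, v=0, w=0, x=0: formula gives 0, G = 0 ✓
  u=0, v=0, w=0, x=1: formula gives 0, but G = 1 ✗
Row (0,0,0,1) is a counterexample, so the formula is not equivalent to G.

No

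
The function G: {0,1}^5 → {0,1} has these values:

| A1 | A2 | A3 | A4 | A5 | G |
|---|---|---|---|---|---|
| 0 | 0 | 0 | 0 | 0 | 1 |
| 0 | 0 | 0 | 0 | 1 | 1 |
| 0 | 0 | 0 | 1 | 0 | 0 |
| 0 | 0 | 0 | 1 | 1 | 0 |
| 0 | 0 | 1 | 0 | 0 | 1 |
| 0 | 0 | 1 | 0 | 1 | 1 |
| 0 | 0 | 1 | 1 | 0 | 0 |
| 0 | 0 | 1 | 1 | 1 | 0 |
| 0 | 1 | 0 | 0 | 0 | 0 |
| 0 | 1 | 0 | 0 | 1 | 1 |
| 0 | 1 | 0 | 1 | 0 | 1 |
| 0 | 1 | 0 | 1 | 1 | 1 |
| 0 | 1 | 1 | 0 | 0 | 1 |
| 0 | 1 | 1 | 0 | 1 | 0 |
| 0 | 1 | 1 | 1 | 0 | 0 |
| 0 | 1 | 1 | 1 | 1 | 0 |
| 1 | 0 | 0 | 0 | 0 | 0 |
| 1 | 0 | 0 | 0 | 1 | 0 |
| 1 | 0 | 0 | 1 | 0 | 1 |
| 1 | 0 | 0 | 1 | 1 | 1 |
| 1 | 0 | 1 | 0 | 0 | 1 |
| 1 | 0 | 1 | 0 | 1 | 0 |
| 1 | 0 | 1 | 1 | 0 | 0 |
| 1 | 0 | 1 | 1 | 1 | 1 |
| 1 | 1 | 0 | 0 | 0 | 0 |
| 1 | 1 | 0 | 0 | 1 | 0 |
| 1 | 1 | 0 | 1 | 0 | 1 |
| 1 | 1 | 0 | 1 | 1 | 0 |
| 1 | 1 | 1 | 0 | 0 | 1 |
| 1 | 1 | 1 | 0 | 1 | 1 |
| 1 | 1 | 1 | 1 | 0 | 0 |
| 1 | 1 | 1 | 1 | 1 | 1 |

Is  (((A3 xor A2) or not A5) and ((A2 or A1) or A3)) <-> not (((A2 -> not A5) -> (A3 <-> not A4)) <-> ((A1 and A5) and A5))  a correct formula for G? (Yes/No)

Yes

Evaluate (((A3 xor A2) or not A5) and ((A2 or A1) or A3)) <-> not (((A2 -> not A5) -> (A3 <-> not A4)) <-> ((A1 and A5) and A5)) on each row and compare to G:
  A1=0, A2=0, A3=0, A4=0, A5=0: formula gives 1, G = 1 ✓
  A1=0, A2=0, A3=0, A4=0, A5=1: formula gives 1, G = 1 ✓
  A1=0, A2=0, A3=0, A4=1, A5=0: formula gives 0, G = 0 ✓
  A1=0, A2=0, A3=0, A4=1, A5=1: formula gives 0, G = 0 ✓
  …and likewise for the remaining 28 rows.
Every row agrees, so the formula is equivalent.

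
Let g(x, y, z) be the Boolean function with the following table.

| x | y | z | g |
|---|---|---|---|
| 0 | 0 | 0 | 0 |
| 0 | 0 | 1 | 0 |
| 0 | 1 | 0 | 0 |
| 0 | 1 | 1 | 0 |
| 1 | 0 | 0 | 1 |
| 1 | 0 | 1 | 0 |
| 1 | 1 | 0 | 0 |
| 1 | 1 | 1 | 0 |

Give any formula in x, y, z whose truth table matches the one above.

g(x, y, z) = (x ∧ ¬y) ∧ ¬z

g is 1 on exactly one input, (1,0,0), whose minterm is x·¬y·¬z. So g is just that conjunction.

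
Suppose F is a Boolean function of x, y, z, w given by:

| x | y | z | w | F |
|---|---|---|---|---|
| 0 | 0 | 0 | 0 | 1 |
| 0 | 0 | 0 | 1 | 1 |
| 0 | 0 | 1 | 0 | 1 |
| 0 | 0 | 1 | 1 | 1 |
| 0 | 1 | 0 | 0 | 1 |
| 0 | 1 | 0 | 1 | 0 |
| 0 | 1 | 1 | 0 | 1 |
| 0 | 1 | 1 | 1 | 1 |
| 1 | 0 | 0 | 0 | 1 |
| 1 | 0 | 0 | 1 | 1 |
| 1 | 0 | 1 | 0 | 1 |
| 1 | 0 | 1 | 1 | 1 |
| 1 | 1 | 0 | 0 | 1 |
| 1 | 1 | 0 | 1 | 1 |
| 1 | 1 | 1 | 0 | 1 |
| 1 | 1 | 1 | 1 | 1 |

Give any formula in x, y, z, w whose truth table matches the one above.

F(x, y, z, w) = not (((not x and y) and not z) and w)

Only row (0,1,0,1) gives 0. So F is 1 everywhere except there — the complement of the minterm ¬x·y·¬z·w.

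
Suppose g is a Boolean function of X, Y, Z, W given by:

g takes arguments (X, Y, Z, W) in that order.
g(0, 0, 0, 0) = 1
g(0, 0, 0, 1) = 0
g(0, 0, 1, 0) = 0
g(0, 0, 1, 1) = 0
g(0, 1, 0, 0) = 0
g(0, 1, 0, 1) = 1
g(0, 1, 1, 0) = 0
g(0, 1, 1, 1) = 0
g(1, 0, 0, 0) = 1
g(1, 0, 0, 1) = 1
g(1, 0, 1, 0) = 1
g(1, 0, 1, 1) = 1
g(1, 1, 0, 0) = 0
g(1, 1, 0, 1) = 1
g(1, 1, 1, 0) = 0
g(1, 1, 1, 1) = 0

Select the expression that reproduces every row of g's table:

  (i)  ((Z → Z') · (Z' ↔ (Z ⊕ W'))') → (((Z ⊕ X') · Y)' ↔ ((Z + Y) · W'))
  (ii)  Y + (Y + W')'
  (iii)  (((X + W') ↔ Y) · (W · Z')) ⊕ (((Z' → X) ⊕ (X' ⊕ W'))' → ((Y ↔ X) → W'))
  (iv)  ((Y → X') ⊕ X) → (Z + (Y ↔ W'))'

iv

(i) fails at (0,0,1,0): the formula yields 1, g is 0.
(ii) fails at (0,0,0,0): the formula yields 0, g is 1.
(iii) fails at (0,0,1,0): the formula yields 1, g is 0.
(iv) is the remaining candidate, and it agrees with g on all 16 inputs.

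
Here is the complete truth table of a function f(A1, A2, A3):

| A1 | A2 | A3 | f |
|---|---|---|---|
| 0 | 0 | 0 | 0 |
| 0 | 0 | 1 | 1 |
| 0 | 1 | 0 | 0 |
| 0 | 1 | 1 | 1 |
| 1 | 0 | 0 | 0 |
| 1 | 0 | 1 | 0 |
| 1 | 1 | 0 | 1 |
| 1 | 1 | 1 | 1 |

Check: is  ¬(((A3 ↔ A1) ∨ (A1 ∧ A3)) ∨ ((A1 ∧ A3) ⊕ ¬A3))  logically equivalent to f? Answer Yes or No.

Evaluate ¬(((A3 ↔ A1) ∨ (A1 ∧ A3)) ∨ ((A1 ∧ A3) ⊕ ¬A3)) on each row and compare to f:
  A1=0, A2=0, A3=0: formula gives 0, f = 0 ✓
  A1=0, A2=0, A3=1: formula gives 1, f = 1 ✓
  A1=0, A2=1, A3=0: formula gives 0, f = 0 ✓
  A1=0, A2=1, A3=1: formula gives 1, f = 1 ✓
  A1=1, A2=0, A3=0: formula gives 0, f = 0 ✓
  …
  A1=1, A2=1, A3=0: formula gives 0, but f = 1 ✗
Since they disagree at (1,1,0), the expression is not a correct formula for f.

No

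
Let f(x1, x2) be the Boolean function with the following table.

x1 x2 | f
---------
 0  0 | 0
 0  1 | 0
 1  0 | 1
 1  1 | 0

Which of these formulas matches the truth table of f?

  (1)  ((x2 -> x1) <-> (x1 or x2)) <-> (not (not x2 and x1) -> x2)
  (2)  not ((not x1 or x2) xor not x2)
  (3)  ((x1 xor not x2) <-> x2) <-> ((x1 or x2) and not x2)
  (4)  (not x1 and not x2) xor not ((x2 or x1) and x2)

(1) fails at (0,0): the formula yields 1, f is 0.
(2) fails at (0,0): the formula yields 1, f is 0.
(3) fails at (0,0): the formula yields 1, f is 0.
That leaves (4). Evaluating it on every row reproduces the table of f exactly.

4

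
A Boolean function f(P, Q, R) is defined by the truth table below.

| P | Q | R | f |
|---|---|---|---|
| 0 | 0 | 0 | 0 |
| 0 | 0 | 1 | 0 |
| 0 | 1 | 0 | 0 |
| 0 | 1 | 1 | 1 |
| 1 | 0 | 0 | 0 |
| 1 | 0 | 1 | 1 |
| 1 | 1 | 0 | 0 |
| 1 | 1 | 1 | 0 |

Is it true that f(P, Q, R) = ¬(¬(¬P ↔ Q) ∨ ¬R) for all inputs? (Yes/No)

Check the formula against f row by row:
  P=0, Q=0, R=0: formula gives 0, f = 0 ✓
  P=0, Q=0, R=1: formula gives 0, f = 0 ✓
  P=0, Q=1, R=0: formula gives 0, f = 0 ✓
  P=0, Q=1, R=1: formula gives 1, f = 1 ✓
  P=1, Q=0, R=0: formula gives 0, f = 0 ✓
  … (the remaining 3 rows also agree.)
Every row agrees, so the formula is equivalent.

Yes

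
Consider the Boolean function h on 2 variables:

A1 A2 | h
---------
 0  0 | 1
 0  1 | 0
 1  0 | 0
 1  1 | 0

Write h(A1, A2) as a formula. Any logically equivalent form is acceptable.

h(A1, A2) = not (A1 or A2)

The output is 1 only when every input is 0 — NOR of all inputs.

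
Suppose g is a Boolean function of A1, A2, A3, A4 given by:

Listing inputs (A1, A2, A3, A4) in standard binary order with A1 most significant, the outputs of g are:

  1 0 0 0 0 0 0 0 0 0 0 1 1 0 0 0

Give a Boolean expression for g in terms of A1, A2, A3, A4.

Collect the rows where g=1 — (0,0,0,0), (1,0,1,1), (1,1,0,0) — and write one minterm per row: ¬A1·¬A2·¬A3·¬A4, A1·¬A2·A3·A4, A1·A2·¬A3·¬A4. Their union (logical OR) reproduces the table exactly.

g(A1, A2, A3, A4) = ((((A1' · A2') · A3') · A4') + (((A1 · A2') · A3) · A4)) + (((A1 · A2) · A3') · A4')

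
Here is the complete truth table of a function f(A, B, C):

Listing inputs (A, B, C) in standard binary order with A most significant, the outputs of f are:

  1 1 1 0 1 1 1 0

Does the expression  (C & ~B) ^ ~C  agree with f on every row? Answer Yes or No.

Check the formula against f row by row:
  A=0, B=0, C=0: formula gives 1, f = 1 ✓
  A=0, B=0, C=1: formula gives 1, f = 1 ✓
  A=0, B=1, C=0: formula gives 1, f = 1 ✓
  A=0, B=1, C=1: formula gives 0, f = 0 ✓
  A=1, B=0, C=0: formula gives 1, f = 1 ✓
  …and likewise for the remaining 3 rows.
No disagreement on any input; they are logically equivalent.

Yes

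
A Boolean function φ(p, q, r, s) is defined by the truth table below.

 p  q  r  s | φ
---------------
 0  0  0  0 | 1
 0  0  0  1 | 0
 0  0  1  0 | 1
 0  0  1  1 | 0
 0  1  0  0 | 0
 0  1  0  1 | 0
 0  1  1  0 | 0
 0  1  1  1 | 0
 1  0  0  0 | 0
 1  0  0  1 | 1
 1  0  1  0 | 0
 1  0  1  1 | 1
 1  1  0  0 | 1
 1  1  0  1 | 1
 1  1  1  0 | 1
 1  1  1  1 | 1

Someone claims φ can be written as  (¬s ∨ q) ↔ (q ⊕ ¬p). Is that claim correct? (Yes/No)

Test each input against both φ and the formula:
  p=0, q=0, r=0, s=0: formula gives 1, φ = 1 ✓
  p=0, q=0, r=0, s=1: formula gives 0, φ = 0 ✓
  p=0, q=0, r=1, s=0: formula gives 1, φ = 1 ✓
  p=0, q=0, r=1, s=1: formula gives 0, φ = 0 ✓
  … (the remaining 12 rows also agree.)
No disagreement on any input; they are logically equivalent.

Yes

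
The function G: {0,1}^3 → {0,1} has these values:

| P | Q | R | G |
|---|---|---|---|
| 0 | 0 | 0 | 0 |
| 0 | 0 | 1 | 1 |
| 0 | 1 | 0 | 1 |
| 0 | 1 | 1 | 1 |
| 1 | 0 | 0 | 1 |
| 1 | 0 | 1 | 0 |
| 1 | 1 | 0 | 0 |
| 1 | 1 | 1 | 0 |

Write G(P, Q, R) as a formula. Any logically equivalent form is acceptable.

Collect the rows where G=1 — (0,0,1), (0,1,0), (0,1,1), (1,0,0) — and write one minterm per row: ¬P·¬Q·R, ¬P·Q·¬R, ¬P·Q·R, P·¬Q·¬R. Their union (logical OR) reproduces the table exactly.

G(P, Q, R) = ((((NOT P AND NOT Q) AND R) OR ((NOT P AND Q) AND NOT R)) OR ((NOT P AND Q) AND R)) OR ((P AND NOT Q) AND NOT R)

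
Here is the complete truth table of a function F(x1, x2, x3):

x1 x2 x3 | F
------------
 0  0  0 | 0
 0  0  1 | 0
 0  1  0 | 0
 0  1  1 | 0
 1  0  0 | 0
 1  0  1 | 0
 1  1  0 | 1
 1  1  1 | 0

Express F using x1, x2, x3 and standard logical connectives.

Only row (1,1,0) gives 1. That row's minterm x1·x2·¬x3 is F directly.

F(x1, x2, x3) = (x1 and x2) and not x3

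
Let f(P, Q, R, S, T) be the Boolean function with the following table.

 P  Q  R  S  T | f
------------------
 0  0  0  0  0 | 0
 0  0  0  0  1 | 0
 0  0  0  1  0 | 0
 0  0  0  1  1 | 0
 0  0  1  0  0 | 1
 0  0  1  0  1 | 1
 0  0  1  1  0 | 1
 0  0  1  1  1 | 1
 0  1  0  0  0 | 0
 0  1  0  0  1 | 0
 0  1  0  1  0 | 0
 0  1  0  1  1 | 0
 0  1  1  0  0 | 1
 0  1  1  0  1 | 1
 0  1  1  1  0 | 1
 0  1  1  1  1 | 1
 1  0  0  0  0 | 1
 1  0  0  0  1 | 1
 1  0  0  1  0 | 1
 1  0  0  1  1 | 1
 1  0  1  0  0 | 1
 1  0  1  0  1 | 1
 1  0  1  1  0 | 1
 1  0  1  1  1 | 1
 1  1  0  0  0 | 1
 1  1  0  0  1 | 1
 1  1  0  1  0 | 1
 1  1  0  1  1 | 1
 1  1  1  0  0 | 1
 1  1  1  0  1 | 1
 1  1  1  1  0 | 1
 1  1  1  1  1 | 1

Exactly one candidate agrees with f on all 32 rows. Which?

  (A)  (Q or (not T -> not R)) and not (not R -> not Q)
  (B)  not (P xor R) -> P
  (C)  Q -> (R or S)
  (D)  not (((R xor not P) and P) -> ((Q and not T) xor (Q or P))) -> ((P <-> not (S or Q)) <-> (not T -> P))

B

(A) fails at (0,0,1,0,0): the formula yields 0, f is 1.
(C) fails at (0,0,0,0,0): the formula yields 1, f is 0.
(D) fails at (0,0,0,0,0): the formula yields 1, f is 0.
Only (B) survives; checking it on all 32 rows confirms it matches f.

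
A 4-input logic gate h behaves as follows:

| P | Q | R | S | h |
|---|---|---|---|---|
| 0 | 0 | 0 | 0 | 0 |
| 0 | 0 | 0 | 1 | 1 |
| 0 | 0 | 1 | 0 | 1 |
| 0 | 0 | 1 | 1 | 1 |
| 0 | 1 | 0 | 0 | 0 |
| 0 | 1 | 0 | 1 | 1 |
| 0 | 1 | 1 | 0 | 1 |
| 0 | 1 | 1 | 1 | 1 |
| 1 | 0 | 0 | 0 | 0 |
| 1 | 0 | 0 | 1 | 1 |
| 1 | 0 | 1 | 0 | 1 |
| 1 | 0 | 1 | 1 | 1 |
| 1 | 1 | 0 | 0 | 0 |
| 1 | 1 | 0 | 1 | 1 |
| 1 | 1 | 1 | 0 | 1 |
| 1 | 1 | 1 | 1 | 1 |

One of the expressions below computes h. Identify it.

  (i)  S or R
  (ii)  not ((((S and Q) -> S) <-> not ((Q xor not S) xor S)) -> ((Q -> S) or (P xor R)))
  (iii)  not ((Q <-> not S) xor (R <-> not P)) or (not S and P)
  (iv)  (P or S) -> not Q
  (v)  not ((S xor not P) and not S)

i

(ii): at (0,0,0,1) it gives 0, but h = 1 — eliminated.
(iii): at (0,0,0,0) it gives 1, but h = 0 — eliminated.
(iv): at (0,0,0,0) it gives 1, but h = 0 — eliminated.
(v): at (0,0,1,0) it gives 0, but h = 1 — eliminated.
That leaves (i). Evaluating it on every row reproduces the table of h exactly.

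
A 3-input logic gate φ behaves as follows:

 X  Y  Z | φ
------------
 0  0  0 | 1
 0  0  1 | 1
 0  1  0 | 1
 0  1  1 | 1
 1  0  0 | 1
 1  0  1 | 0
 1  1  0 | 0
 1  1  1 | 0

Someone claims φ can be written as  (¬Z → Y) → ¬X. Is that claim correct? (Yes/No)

Yes

Evaluate (¬Z → Y) → ¬X on each row and compare to φ:
  X=0, Y=0, Z=0: formula gives 1, φ = 1 ✓
  X=0, Y=0, Z=1: formula gives 1, φ = 1 ✓
  X=0, Y=1, Z=0: formula gives 1, φ = 1 ✓
  X=0, Y=1, Z=1: formula gives 1, φ = 1 ✓
  X=1, Y=0, Z=0: formula gives 1, φ = 1 ✓
  … (the remaining 3 rows also agree.)
No disagreement on any input; they are logically equivalent.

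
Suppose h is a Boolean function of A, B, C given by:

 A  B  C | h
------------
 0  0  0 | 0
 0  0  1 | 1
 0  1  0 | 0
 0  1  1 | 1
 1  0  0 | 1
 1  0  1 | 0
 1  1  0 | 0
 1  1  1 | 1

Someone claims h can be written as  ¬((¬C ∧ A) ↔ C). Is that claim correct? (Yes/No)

No

Evaluate ¬((¬C ∧ A) ↔ C) on each row and compare to h:
  A=0, B=0, C=0: formula gives 0, h = 0 ✓
  A=0, B=0, C=1: formula gives 1, h = 1 ✓
  A=0, B=1, C=0: formula gives 0, h = 0 ✓
  A=0, B=1, C=1: formula gives 1, h = 1 ✓
  A=1, B=0, C=0: formula gives 1, h = 1 ✓
  A=1, B=0, C=1: formula gives 1, but h = 0 ✗
Since they disagree at (1,0,1), the expression is not a correct formula for h.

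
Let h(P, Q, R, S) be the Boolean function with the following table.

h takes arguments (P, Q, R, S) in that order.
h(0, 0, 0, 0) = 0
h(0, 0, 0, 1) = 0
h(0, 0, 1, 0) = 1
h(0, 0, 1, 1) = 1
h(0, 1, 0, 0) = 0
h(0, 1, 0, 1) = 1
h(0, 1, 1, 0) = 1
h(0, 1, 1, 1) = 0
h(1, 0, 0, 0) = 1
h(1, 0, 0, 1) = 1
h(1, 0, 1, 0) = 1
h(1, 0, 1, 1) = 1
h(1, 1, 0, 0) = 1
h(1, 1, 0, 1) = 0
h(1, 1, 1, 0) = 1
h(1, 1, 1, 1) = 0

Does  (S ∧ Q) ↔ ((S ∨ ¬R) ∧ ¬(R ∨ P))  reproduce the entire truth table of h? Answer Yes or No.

Yes

Evaluate (S ∧ Q) ↔ ((S ∨ ¬R) ∧ ¬(R ∨ P)) on each row and compare to h:
  P=0, Q=0, R=0, S=0: formula gives 0, h = 0 ✓
  P=0, Q=0, R=0, S=1: formula gives 0, h = 0 ✓
  P=0, Q=0, R=1, S=0: formula gives 1, h = 1 ✓
  P=0, Q=0, R=1, S=1: formula gives 1, h = 1 ✓
  … (the remaining 12 rows also agree.)
Every row agrees, so the formula is equivalent.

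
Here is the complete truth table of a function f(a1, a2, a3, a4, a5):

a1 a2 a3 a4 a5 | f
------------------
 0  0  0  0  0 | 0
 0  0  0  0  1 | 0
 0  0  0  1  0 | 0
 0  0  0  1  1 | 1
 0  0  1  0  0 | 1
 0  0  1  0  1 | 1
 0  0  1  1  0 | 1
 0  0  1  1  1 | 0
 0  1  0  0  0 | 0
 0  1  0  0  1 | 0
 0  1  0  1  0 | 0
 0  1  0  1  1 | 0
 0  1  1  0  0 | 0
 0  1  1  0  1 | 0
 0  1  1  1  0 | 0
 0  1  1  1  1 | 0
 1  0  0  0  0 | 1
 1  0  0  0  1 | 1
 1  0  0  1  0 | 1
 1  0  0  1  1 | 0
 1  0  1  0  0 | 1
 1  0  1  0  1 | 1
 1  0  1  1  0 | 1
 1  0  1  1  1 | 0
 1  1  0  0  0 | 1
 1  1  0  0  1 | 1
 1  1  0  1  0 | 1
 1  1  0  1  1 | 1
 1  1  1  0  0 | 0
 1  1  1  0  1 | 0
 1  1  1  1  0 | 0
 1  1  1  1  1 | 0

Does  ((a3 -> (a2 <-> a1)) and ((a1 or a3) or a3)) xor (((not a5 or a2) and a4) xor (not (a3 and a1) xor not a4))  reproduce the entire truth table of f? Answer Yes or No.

Yes

Check the formula against f row by row:
  a1=0, a2=0, a3=0, a4=0, a5=0: formula gives 0, f = 0 ✓
  a1=0, a2=0, a3=0, a4=0, a5=1: formula gives 0, f = 0 ✓
  a1=0, a2=0, a3=0, a4=1, a5=0: formula gives 0, f = 0 ✓
  a1=0, a2=0, a3=0, a4=1, a5=1: formula gives 1, f = 1 ✓
  …and likewise for the remaining 28 rows.
No disagreement on any input; they are logically equivalent.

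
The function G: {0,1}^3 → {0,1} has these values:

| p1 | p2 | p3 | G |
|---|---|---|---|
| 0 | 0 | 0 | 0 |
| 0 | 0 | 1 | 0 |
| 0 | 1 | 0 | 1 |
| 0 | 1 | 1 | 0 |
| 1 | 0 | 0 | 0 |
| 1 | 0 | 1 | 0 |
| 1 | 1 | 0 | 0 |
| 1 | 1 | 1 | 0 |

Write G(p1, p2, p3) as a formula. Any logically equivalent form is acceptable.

G is 1 on exactly one input, (0,1,0), whose minterm is ¬p1·p2·¬p3. So G is just that conjunction.

G(p1, p2, p3) = (¬p1 ∧ p2) ∧ ¬p3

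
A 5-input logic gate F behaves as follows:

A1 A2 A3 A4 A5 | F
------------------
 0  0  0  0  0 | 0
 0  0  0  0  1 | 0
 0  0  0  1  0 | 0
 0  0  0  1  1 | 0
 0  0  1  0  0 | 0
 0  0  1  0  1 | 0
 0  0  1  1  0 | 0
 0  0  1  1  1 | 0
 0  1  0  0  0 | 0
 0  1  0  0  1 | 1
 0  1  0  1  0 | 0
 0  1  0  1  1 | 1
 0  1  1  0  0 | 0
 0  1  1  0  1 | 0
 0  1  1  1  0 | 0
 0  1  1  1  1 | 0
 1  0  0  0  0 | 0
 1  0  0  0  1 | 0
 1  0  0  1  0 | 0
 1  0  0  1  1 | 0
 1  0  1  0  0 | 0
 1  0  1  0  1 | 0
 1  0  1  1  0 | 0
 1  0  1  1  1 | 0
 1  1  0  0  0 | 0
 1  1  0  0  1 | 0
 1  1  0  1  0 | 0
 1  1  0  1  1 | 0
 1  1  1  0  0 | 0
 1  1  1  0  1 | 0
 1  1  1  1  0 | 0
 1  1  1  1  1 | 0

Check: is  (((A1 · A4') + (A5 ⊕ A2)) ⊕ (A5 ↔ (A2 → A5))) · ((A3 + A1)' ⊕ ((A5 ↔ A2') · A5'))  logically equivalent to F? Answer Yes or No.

Evaluate (((A1 · A4') + (A5 ⊕ A2)) ⊕ (A5 ↔ (A2 → A5))) · ((A3 + A1)' ⊕ ((A5 ↔ A2') · A5')) on each row and compare to F:
  A1=0, A2=0, A3=0, A4=0, A5=0: formula gives 0, F = 0 ✓
  A1=0, A2=0, A3=0, A4=0, A5=1: formula gives 0, F = 0 ✓
  A1=0, A2=0, A3=0, A4=1, A5=0: formula gives 0, F = 0 ✓
  A1=0, A2=0, A3=0, A4=1, A5=1: formula gives 0, F = 0 ✓
  …and likewise for the remaining 28 rows.
No disagreement on any input; they are logically equivalent.

Yes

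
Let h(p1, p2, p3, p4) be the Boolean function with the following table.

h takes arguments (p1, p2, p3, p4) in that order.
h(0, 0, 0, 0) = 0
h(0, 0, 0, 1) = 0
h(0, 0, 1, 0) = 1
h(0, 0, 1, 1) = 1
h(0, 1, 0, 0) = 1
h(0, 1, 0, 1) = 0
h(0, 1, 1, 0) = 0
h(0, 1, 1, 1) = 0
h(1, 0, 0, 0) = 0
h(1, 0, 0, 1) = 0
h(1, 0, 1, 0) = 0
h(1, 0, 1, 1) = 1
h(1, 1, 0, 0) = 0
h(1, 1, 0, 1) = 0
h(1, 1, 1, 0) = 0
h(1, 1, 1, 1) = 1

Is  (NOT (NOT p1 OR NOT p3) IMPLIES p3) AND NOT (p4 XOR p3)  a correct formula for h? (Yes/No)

Check the formula against h row by row:
  p1=0, p2=0, p3=0, p4=0: formula gives 1, but h = 0 ✗
A single disagreement suffices: at (0,0,0,0) they differ, so the formula does not compute h.

No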